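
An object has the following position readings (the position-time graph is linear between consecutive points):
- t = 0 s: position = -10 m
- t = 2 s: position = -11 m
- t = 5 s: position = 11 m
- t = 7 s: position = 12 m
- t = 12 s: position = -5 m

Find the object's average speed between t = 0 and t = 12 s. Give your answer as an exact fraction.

Average speed = (total path length)/(elapsed time); on a piecewise-linear x-t graph the path length is Σ|Δx|.
0–2 s: |Δx| = |-11 − -10| = 1 m
2–5 s: |Δx| = |11 − -11| = 22 m
5–7 s: |Δx| = |12 − 11| = 1 m
7–12 s: |Δx| = |-5 − 12| = 17 m
Total path = 41 m; average speed = 41/12 = 41/12 m/s.

41/12 m/s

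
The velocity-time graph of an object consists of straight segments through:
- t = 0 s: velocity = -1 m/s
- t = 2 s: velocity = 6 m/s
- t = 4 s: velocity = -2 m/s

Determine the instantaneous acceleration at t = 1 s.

Acceleration is the slope of the v-t graph on 0–2 s: (6 − -1)/(2 − 0) = 3.5 m/s².

3.5 m/s²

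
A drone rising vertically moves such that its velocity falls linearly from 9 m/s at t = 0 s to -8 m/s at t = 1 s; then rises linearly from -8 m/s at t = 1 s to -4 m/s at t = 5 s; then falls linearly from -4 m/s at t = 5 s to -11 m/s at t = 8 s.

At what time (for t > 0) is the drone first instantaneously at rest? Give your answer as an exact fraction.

v changes sign on 0–1 s (from 9 to -8); the graph is linear there, so v = 0 at t = 0 + (-9)·(1 − 0)/(-8 − 9) = 9/17 s.

t = 9/17 s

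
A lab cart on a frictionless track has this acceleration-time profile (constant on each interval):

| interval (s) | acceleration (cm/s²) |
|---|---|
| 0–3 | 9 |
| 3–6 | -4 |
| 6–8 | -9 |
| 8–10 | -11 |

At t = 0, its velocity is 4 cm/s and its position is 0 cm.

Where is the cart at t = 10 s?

127.5 cm

On each constant-a segment, Δv = aΔt and Δx = v₀Δt + ½aΔt²; chain segment to segment.
0–3 s: v starts 4 cm/s; Δx = 4·3 + ½·9·3² = 52.5 cm; v ends 31 cm/s.
3–6 s: v starts 31 cm/s; Δx = 31·3 + ½·-4·3² = 75 cm; v ends 19 cm/s.
6–8 s: v starts 19 cm/s; Δx = 19·2 + ½·-9·2² = 20 cm; v ends 1 cm/s.
8–10 s: v starts 1 cm/s; Δx = 1·2 + ½·-11·2² = -20 cm; v ends -21 cm/s.
x(10) = 0 + Σ Δx = 127.5 cm.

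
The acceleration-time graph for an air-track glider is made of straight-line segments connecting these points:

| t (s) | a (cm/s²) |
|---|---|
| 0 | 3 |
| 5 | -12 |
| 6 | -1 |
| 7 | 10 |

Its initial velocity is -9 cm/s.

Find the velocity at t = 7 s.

Δv equals the area under the a-t graph; then v = v₀ + Δv.
0–5 s: ½(3 + -12)(5) = -22.5 cm/s
5–6 s: ½(-12 + -1)(1) = -6.5 cm/s
6–7 s: ½(-1 + 10)(1) = 4.5 cm/s
Δv = -24.5 cm/s, so v(7) = -9 + (-24.5) = -33.5 cm/s.

-33.5 cm/s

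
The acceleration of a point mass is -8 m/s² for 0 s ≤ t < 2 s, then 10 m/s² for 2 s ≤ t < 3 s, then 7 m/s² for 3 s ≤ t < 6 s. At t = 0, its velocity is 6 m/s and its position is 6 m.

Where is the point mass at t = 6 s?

On each constant-a segment, Δv = aΔt and Δx = v₀Δt + ½aΔt²; chain segment to segment.
0–2 s: v starts 6 m/s; Δx = 6·2 + ½·-8·2² = -4 m; v ends -10 m/s.
2–3 s: v starts -10 m/s; Δx = -10·1 + ½·10·1² = -5 m; v ends 0 m/s.
3–6 s: v starts 0 m/s; Δx = 0·3 + ½·7·3² = 31.5 m; v ends 21 m/s.
x(6) = 6 + Σ Δx = 28.5 m.

28.5 m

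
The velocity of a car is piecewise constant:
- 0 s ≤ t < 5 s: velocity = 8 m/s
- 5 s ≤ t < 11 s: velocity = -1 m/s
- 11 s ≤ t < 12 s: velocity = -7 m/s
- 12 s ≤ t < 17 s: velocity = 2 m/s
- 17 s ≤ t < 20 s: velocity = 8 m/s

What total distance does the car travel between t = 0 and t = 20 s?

87 m

Total distance travelled is ∫|v| dt — sum the magnitudes of each area piece.
0–5 s: |8| × 5 = 40 m
5–11 s: |-1| × 6 = 6 m
11–12 s: |-7| × 1 = 7 m
12–17 s: |2| × 5 = 10 m
17–20 s: |8| × 3 = 24 m
Total distance = 87 m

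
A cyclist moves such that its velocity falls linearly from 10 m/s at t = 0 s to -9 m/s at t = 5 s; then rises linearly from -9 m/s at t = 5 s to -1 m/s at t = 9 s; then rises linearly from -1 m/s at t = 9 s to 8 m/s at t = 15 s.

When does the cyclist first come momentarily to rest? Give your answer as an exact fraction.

v changes sign on 0–5 s (from 10 to -9); the graph is linear there, so v = 0 at t = 0 + (-10)·(5 − 0)/(-9 − 10) = 50/19 s.

t = 50/19 s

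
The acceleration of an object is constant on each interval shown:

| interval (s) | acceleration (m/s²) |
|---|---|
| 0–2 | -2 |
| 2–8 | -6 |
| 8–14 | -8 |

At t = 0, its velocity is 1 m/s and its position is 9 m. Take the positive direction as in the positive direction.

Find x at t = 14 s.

-497 m

On each constant-a segment, Δv = aΔt and Δx = v₀Δt + ½aΔt²; chain segment to segment.
0–2 s: v starts 1 m/s; Δx = 1·2 + ½·-2·2² = -2 m; v ends -3 m/s.
2–8 s: v starts -3 m/s; Δx = -3·6 + ½·-6·6² = -126 m; v ends -39 m/s.
8–14 s: v starts -39 m/s; Δx = -39·6 + ½·-8·6² = -378 m; v ends -87 m/s.
x(14) = 9 + Σ Δx = -497 m.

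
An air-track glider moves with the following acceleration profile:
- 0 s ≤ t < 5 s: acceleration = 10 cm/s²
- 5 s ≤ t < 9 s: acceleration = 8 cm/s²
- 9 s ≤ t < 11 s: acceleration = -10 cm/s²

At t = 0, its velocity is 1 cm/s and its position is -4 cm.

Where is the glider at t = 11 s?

540 cm

On each constant-a segment, Δv = aΔt and Δx = v₀Δt + ½aΔt²; chain segment to segment.
0–5 s: v starts 1 cm/s; Δx = 1·5 + ½·10·5² = 130 cm; v ends 51 cm/s.
5–9 s: v starts 51 cm/s; Δx = 51·4 + ½·8·4² = 268 cm; v ends 83 cm/s.
9–11 s: v starts 83 cm/s; Δx = 83·2 + ½·-10·2² = 146 cm; v ends 63 cm/s.
x(11) = -4 + Σ Δx = 540 cm.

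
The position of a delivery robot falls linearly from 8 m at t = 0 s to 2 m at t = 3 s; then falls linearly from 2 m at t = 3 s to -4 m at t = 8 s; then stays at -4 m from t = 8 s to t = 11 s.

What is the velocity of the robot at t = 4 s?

Velocity is the slope of the x-t graph on 3–8 s: (-4 − 2)/(8 − 3) = -1.2 m/s.

-1.2 m/s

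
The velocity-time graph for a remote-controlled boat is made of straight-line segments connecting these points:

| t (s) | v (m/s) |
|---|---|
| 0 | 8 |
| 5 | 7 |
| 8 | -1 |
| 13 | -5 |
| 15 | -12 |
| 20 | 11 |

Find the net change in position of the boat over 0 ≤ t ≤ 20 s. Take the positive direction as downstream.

12 m

Displacement is the signed area under the v-t curve.
0–5 s: ½(8 + 7)(5) = 37.5 m
5–8 s: ½(7 + -1)(3) = 9 m
8–13 s: ½(-1 + -5)(5) = -15 m
13–15 s: ½(-5 + -12)(2) = -17 m
15–20 s: ½(-12 + 11)(5) = -2.5 m
Net displacement = 12 m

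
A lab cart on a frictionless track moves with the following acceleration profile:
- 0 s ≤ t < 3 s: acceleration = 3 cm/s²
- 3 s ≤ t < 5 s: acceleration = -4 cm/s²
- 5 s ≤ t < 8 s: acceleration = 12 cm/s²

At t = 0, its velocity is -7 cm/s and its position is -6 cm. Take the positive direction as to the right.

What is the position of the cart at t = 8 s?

On each constant-a segment, Δv = aΔt and Δx = v₀Δt + ½aΔt²; chain segment to segment.
0–3 s: v starts -7 cm/s; Δx = -7·3 + ½·3·3² = -7.5 cm; v ends 2 cm/s.
3–5 s: v starts 2 cm/s; Δx = 2·2 + ½·-4·2² = -4 cm; v ends -6 cm/s.
5–8 s: v starts -6 cm/s; Δx = -6·3 + ½·12·3² = 36 cm; v ends 30 cm/s.
x(8) = -6 + Σ Δx = 18.5 cm.

18.5 cm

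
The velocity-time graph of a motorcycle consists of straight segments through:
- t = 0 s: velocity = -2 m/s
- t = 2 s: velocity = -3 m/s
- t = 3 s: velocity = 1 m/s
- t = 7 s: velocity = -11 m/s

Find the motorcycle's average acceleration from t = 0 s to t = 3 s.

1 m/s²

Average acceleration = Δv/Δt = (1 − -2)/(3 − 0) = 1 m/s².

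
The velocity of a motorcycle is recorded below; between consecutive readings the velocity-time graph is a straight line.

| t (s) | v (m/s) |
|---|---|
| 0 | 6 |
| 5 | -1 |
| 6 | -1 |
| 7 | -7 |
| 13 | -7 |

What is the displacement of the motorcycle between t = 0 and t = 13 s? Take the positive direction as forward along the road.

-34.5 m

Displacement is the signed area under the v-t curve.
0–5 s: ½(6 + -1)(5) = 12.5 m
5–6 s: -1 × 1 = -1 m
6–7 s: ½(-1 + -7)(1) = -4 m
7–13 s: -7 × 6 = -42 m
Net displacement = -34.5 m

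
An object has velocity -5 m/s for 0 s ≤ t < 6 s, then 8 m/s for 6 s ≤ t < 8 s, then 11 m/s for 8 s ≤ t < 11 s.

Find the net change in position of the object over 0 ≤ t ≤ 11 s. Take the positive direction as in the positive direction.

19 m

Net displacement equals the area under the velocity-time graph (areas below the axis count negative).
0–6 s: -5 × 6 = -30 m
6–8 s: 8 × 2 = 16 m
8–11 s: 11 × 3 = 33 m
Net displacement = 19 m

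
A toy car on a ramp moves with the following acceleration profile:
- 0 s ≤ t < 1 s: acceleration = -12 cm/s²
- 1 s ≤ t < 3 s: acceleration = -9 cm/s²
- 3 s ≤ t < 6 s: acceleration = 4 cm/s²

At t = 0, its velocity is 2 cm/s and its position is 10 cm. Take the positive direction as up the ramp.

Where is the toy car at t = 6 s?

On each constant-a segment, Δv = aΔt and Δx = v₀Δt + ½aΔt²; chain segment to segment.
0–1 s: v starts 2 cm/s; Δx = 2·1 + ½·-12·1² = -4 cm; v ends -10 cm/s.
1–3 s: v starts -10 cm/s; Δx = -10·2 + ½·-9·2² = -38 cm; v ends -28 cm/s.
3–6 s: v starts -28 cm/s; Δx = -28·3 + ½·4·3² = -66 cm; v ends -16 cm/s.
x(6) = 10 + Σ Δx = -98 cm.

-98 cm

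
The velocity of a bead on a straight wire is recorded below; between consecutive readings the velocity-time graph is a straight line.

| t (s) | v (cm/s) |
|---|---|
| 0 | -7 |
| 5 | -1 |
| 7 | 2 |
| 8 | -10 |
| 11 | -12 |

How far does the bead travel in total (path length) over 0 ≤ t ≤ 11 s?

Total distance travelled is ∫|v| dt — sum the magnitudes of each area piece.
0–5 s: |½(-7 + -1)(5)| = 20 cm
5–7 s: v = 0 at t = 17/3 s; triangle areas 1/3 + 4/3 = 5/3 cm
7–8 s: v = 0 at t = 43/6 s; triangle areas 1/6 + 25/6 = 13/3 cm
8–11 s: |½(-10 + -12)(3)| = 33 cm
Total distance = 59 cm

59 cm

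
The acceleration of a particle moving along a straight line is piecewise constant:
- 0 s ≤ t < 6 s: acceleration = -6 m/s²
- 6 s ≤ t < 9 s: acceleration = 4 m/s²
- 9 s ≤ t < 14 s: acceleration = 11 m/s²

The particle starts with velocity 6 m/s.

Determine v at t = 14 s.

Δv equals the area under the a-t graph; then v = v₀ + Δv.
0–6 s: -6 × 6 = -36 m/s
6–9 s: 4 × 3 = 12 m/s
9–14 s: 11 × 5 = 55 m/s
Δv = 31 m/s, so v(14) = 6 + (31) = 37 m/s.

37 m/s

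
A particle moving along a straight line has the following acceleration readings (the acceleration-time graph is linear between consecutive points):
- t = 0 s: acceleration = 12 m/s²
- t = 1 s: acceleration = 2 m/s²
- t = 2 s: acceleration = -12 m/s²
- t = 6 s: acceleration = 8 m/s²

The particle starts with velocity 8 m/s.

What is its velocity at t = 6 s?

Δv equals the area under the a-t graph; then v = v₀ + Δv.
0–1 s: ½(12 + 2)(1) = 7 m/s
1–2 s: ½(2 + -12)(1) = -5 m/s
2–6 s: ½(-12 + 8)(4) = -8 m/s
Δv = -6 m/s, so v(6) = 8 + (-6) = 2 m/s.

2 m/s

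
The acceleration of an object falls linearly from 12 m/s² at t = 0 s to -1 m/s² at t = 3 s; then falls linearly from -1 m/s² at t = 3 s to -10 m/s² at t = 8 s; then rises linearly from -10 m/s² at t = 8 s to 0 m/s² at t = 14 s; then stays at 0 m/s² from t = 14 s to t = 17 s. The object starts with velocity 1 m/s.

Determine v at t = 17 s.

Δv equals the area under the a-t graph; then v = v₀ + Δv.
0–3 s: ½(12 + -1)(3) = 16.5 m/s
3–8 s: ½(-1 + -10)(5) = -27.5 m/s
8–14 s: ½(-10 + 0)(6) = -30 m/s
14–17 s: 0 × 3 = 0 m/s
Δv = -41 m/s, so v(17) = 1 + (-41) = -40 m/s.

-40 m/s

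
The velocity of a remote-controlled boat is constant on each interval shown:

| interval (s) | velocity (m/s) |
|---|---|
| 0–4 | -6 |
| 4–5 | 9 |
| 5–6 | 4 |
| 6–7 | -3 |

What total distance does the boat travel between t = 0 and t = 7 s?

40 m

Total distance travelled is ∫|v| dt — sum the magnitudes of each area piece.
0–4 s: |-6| × 4 = 24 m
4–5 s: |9| × 1 = 9 m
5–6 s: |4| × 1 = 4 m
6–7 s: |-3| × 1 = 3 m
Total distance = 40 m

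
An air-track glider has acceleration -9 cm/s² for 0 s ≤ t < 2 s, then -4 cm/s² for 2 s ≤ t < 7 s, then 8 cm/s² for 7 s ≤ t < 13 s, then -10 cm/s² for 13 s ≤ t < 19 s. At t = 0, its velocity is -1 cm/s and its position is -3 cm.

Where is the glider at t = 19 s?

-384 cm

On each constant-a segment, Δv = aΔt and Δx = v₀Δt + ½aΔt²; chain segment to segment.
0–2 s: v starts -1 cm/s; Δx = -1·2 + ½·-9·2² = -20 cm; v ends -19 cm/s.
2–7 s: v starts -19 cm/s; Δx = -19·5 + ½·-4·5² = -145 cm; v ends -39 cm/s.
7–13 s: v starts -39 cm/s; Δx = -39·6 + ½·8·6² = -90 cm; v ends 9 cm/s.
13–19 s: v starts 9 cm/s; Δx = 9·6 + ½·-10·6² = -126 cm; v ends -51 cm/s.
x(19) = -3 + Σ Δx = -384 cm.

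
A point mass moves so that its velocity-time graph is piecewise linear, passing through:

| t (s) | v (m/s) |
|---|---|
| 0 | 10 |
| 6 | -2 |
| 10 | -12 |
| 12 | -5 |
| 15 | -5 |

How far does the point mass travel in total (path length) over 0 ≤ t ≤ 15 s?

Distance (not displacement) is the total path length: add the absolute areas under v-t.
0–6 s: v = 0 at t = 5 s; triangle areas 25 + 1 = 26 m
6–10 s: |½(-2 + -12)(4)| = 28 m
10–12 s: |½(-12 + -5)(2)| = 17 m
12–15 s: |-5| × 3 = 15 m
Total distance = 86 m

86 m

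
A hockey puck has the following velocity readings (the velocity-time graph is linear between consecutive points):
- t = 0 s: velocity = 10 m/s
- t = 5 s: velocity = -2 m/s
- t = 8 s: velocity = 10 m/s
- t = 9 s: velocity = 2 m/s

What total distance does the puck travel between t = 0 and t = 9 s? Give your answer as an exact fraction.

Total distance travelled is ∫|v| dt — sum the magnitudes of each area piece.
0–5 s: v = 0 at t = 25/6 s; triangle areas 125/6 + 5/6 = 65/3 m
5–8 s: v = 0 at t = 5.5 s; triangle areas 0.5 + 12.5 = 13 m
8–9 s: |½(10 + 2)(1)| = 6 m
Total distance = 122/3 m

122/3 m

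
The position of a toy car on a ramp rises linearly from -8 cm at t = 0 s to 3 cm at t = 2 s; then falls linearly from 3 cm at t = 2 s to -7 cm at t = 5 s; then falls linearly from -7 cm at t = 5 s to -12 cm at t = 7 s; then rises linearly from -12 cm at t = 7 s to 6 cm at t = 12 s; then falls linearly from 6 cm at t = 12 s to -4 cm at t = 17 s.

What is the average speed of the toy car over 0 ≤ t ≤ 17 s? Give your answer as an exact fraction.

Average speed = (total path length)/(elapsed time); on a piecewise-linear x-t graph the path length is Σ|Δx|.
0–2 s: |Δx| = |3 − -8| = 11 cm
2–5 s: |Δx| = |-7 − 3| = 10 cm
5–7 s: |Δx| = |-12 − -7| = 5 cm
7–12 s: |Δx| = |6 − -12| = 18 cm
12–17 s: |Δx| = |-4 − 6| = 10 cm
Total path = 54 cm; average speed = 54/17 = 54/17 cm/s.

54/17 cm/s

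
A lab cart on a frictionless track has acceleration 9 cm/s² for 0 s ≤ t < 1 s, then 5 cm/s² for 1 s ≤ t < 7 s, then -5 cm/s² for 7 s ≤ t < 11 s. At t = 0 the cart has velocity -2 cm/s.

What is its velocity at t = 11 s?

Δv equals the area under the a-t graph; then v = v₀ + Δv.
0–1 s: 9 × 1 = 9 cm/s
1–7 s: 5 × 6 = 30 cm/s
7–11 s: -5 × 4 = -20 cm/s
Δv = 19 cm/s, so v(11) = -2 + (19) = 17 cm/s.

17 cm/s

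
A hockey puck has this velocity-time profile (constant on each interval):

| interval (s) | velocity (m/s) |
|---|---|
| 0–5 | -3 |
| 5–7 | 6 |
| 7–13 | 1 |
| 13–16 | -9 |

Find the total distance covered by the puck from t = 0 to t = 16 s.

60 m

Distance (not displacement) is the total path length: add the absolute areas under v-t.
0–5 s: |-3| × 5 = 15 m
5–7 s: |6| × 2 = 12 m
7–13 s: |1| × 6 = 6 m
13–16 s: |-9| × 3 = 27 m
Total distance = 60 m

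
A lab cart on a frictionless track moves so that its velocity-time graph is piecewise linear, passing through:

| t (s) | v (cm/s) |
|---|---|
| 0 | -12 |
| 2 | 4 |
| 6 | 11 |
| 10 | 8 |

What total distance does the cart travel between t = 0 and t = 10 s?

78 cm

Total distance travelled is ∫|v| dt — sum the magnitudes of each area piece.
0–2 s: v = 0 at t = 1.5 s; triangle areas 9 + 1 = 10 cm
2–6 s: |½(4 + 11)(4)| = 30 cm
6–10 s: |½(11 + 8)(4)| = 38 cm
Total distance = 78 cm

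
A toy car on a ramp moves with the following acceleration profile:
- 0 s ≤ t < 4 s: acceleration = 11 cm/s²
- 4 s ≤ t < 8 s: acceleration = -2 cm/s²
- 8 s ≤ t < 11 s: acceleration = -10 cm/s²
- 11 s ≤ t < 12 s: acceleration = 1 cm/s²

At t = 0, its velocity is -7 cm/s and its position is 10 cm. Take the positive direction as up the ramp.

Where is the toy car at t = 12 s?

On each constant-a segment, Δv = aΔt and Δx = v₀Δt + ½aΔt²; chain segment to segment.
0–4 s: v starts -7 cm/s; Δx = -7·4 + ½·11·4² = 60 cm; v ends 37 cm/s.
4–8 s: v starts 37 cm/s; Δx = 37·4 + ½·-2·4² = 132 cm; v ends 29 cm/s.
8–11 s: v starts 29 cm/s; Δx = 29·3 + ½·-10·3² = 42 cm; v ends -1 cm/s.
11–12 s: v starts -1 cm/s; Δx = -1·1 + ½·1·1² = -0.5 cm; v ends 0 cm/s.
x(12) = 10 + Σ Δx = 243.5 cm.

243.5 cm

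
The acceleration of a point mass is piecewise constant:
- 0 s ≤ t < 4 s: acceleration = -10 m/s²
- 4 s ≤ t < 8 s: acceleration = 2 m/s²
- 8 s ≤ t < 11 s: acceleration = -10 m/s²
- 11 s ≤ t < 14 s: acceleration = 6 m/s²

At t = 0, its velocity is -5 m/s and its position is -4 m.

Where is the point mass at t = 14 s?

On each constant-a segment, Δv = aΔt and Δx = v₀Δt + ½aΔt²; chain segment to segment.
0–4 s: v starts -5 m/s; Δx = -5·4 + ½·-10·4² = -100 m; v ends -45 m/s.
4–8 s: v starts -45 m/s; Δx = -45·4 + ½·2·4² = -164 m; v ends -37 m/s.
8–11 s: v starts -37 m/s; Δx = -37·3 + ½·-10·3² = -156 m; v ends -67 m/s.
11–14 s: v starts -67 m/s; Δx = -67·3 + ½·6·3² = -174 m; v ends -49 m/s.
x(14) = -4 + Σ Δx = -598 m.

-598 m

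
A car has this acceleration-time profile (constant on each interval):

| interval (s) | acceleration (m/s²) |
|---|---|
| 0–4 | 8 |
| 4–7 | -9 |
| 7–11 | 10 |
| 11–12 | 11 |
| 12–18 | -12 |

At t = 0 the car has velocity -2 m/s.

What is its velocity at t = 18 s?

-18 m/s

Δv equals the area under the a-t graph; then v = v₀ + Δv.
0–4 s: 8 × 4 = 32 m/s
4–7 s: -9 × 3 = -27 m/s
7–11 s: 10 × 4 = 40 m/s
11–12 s: 11 × 1 = 11 m/s
12–18 s: -12 × 6 = -72 m/s
Δv = -16 m/s, so v(18) = -2 + (-16) = -18 m/s.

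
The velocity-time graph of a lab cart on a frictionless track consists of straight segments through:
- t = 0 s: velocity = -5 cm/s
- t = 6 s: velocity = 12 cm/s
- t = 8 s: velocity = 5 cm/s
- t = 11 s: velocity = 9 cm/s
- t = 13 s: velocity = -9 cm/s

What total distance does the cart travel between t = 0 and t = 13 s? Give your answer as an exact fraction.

1306/17 cm

Distance (not displacement) is the total path length: add the absolute areas under v-t.
0–6 s: v = 0 at t = 30/17 s; triangle areas 75/17 + 432/17 = 507/17 cm
6–8 s: |½(12 + 5)(2)| = 17 cm
8–11 s: |½(5 + 9)(3)| = 21 cm
11–13 s: v = 0 at t = 12 s; triangle areas 4.5 + 4.5 = 9 cm
Total distance = 1306/17 cm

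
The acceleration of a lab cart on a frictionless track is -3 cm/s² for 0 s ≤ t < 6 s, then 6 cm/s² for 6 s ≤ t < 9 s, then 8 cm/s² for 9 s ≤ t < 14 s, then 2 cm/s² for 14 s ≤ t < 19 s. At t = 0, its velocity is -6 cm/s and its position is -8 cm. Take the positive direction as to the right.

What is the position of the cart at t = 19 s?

122 cm

On each constant-a segment, Δv = aΔt and Δx = v₀Δt + ½aΔt²; chain segment to segment.
0–6 s: v starts -6 cm/s; Δx = -6·6 + ½·-3·6² = -90 cm; v ends -24 cm/s.
6–9 s: v starts -24 cm/s; Δx = -24·3 + ½·6·3² = -45 cm; v ends -6 cm/s.
9–14 s: v starts -6 cm/s; Δx = -6·5 + ½·8·5² = 70 cm; v ends 34 cm/s.
14–19 s: v starts 34 cm/s; Δx = 34·5 + ½·2·5² = 195 cm; v ends 44 cm/s.
x(19) = -8 + Σ Δx = 122 cm.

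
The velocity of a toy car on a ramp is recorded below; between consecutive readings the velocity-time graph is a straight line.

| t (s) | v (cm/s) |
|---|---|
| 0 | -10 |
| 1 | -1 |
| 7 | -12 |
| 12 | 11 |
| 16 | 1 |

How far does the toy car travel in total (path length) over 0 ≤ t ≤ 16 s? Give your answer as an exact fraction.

2238/23 cm

Distance (not displacement) is the total path length: add the absolute areas under v-t.
0–1 s: |½(-10 + -1)(1)| = 5.5 cm
1–7 s: |½(-1 + -12)(6)| = 39 cm
7–12 s: v = 0 at t = 221/23 s; triangle areas 360/23 + 605/46 = 1325/46 cm
12–16 s: |½(11 + 1)(4)| = 24 cm
Total distance = 2238/23 cm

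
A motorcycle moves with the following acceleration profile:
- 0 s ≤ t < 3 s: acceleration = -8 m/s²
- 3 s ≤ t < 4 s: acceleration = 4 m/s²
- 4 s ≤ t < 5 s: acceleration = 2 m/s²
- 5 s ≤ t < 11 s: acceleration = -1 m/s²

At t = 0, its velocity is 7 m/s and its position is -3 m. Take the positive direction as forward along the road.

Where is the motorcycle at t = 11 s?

-129 m

On each constant-a segment, Δv = aΔt and Δx = v₀Δt + ½aΔt²; chain segment to segment.
0–3 s: v starts 7 m/s; Δx = 7·3 + ½·-8·3² = -15 m; v ends -17 m/s.
3–4 s: v starts -17 m/s; Δx = -17·1 + ½·4·1² = -15 m; v ends -13 m/s.
4–5 s: v starts -13 m/s; Δx = -13·1 + ½·2·1² = -12 m; v ends -11 m/s.
5–11 s: v starts -11 m/s; Δx = -11·6 + ½·-1·6² = -84 m; v ends -17 m/s.
x(11) = -3 + Σ Δx = -129 m.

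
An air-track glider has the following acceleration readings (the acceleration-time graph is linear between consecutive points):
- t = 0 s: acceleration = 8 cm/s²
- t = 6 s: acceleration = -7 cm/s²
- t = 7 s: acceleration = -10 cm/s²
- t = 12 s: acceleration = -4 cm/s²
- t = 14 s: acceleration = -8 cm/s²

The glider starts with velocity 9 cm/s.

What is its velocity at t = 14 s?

-43.5 cm/s

Δv equals the area under the a-t graph; then v = v₀ + Δv.
0–6 s: ½(8 + -7)(6) = 3 cm/s
6–7 s: ½(-7 + -10)(1) = -8.5 cm/s
7–12 s: ½(-10 + -4)(5) = -35 cm/s
12–14 s: ½(-4 + -8)(2) = -12 cm/s
Δv = -52.5 cm/s, so v(14) = 9 + (-52.5) = -43.5 cm/s.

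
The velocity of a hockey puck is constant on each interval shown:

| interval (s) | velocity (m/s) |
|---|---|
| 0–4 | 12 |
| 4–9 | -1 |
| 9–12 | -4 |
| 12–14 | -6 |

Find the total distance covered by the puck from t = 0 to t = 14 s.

77 m

Total distance travelled is ∫|v| dt — sum the magnitudes of each area piece.
0–4 s: |12| × 4 = 48 m
4–9 s: |-1| × 5 = 5 m
9–12 s: |-4| × 3 = 12 m
12–14 s: |-6| × 2 = 12 m
Total distance = 77 m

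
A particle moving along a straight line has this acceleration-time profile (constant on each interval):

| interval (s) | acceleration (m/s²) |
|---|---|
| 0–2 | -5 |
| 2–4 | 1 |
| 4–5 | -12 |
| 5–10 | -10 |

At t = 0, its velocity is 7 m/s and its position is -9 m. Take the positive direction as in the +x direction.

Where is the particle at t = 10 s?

-206 m

On each constant-a segment, Δv = aΔt and Δx = v₀Δt + ½aΔt²; chain segment to segment.
0–2 s: v starts 7 m/s; Δx = 7·2 + ½·-5·2² = 4 m; v ends -3 m/s.
2–4 s: v starts -3 m/s; Δx = -3·2 + ½·1·2² = -4 m; v ends -1 m/s.
4–5 s: v starts -1 m/s; Δx = -1·1 + ½·-12·1² = -7 m; v ends -13 m/s.
5–10 s: v starts -13 m/s; Δx = -13·5 + ½·-10·5² = -190 m; v ends -63 m/s.
x(10) = -9 + Σ Δx = -206 m.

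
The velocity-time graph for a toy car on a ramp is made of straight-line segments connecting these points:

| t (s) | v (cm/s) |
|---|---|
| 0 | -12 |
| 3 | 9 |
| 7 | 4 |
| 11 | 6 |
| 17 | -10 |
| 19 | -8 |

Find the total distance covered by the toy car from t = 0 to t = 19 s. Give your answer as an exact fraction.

Distance (not displacement) is the total path length: add the absolute areas under v-t.
0–3 s: v = 0 at t = 12/7 s; triangle areas 72/7 + 81/14 = 225/14 cm
3–7 s: |½(9 + 4)(4)| = 26 cm
7–11 s: |½(4 + 6)(4)| = 20 cm
11–17 s: v = 0 at t = 13.25 s; triangle areas 6.75 + 18.75 = 25.5 cm
17–19 s: |½(-10 + -8)(2)| = 18 cm
Total distance = 739/7 cm

739/7 cm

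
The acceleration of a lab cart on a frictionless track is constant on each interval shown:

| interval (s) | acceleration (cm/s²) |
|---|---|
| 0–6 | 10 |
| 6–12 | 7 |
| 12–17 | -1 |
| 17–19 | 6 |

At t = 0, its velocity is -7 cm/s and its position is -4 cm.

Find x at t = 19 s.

1232.5 cm

On each constant-a segment, Δv = aΔt and Δx = v₀Δt + ½aΔt²; chain segment to segment.
0–6 s: v starts -7 cm/s; Δx = -7·6 + ½·10·6² = 138 cm; v ends 53 cm/s.
6–12 s: v starts 53 cm/s; Δx = 53·6 + ½·7·6² = 444 cm; v ends 95 cm/s.
12–17 s: v starts 95 cm/s; Δx = 95·5 + ½·-1·5² = 462.5 cm; v ends 90 cm/s.
17–19 s: v starts 90 cm/s; Δx = 90·2 + ½·6·2² = 192 cm; v ends 102 cm/s.
x(19) = -4 + Σ Δx = 1232.5 cm.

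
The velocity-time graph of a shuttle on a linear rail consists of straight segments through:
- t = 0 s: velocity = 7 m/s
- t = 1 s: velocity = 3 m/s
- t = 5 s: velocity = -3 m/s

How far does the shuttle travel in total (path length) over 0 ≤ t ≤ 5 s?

11 m

Total distance travelled is ∫|v| dt — sum the magnitudes of each area piece.
0–1 s: |½(7 + 3)(1)| = 5 m
1–5 s: v = 0 at t = 3 s; triangle areas 3 + 3 = 6 m
Total distance = 11 m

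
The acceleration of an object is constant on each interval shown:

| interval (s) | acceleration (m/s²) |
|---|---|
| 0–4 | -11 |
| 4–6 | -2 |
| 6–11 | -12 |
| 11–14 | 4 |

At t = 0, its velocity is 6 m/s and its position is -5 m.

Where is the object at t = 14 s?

-797 m

On each constant-a segment, Δv = aΔt and Δx = v₀Δt + ½aΔt²; chain segment to segment.
0–4 s: v starts 6 m/s; Δx = 6·4 + ½·-11·4² = -64 m; v ends -38 m/s.
4–6 s: v starts -38 m/s; Δx = -38·2 + ½·-2·2² = -80 m; v ends -42 m/s.
6–11 s: v starts -42 m/s; Δx = -42·5 + ½·-12·5² = -360 m; v ends -102 m/s.
11–14 s: v starts -102 m/s; Δx = -102·3 + ½·4·3² = -288 m; v ends -90 m/s.
x(14) = -5 + Σ Δx = -797 m.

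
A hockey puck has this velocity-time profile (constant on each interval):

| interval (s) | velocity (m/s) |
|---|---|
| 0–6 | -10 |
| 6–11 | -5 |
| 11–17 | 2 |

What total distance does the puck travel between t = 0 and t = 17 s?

Total distance travelled is ∫|v| dt — sum the magnitudes of each area piece.
0–6 s: |-10| × 6 = 60 m
6–11 s: |-5| × 5 = 25 m
11–17 s: |2| × 6 = 12 m
Total distance = 97 m

97 m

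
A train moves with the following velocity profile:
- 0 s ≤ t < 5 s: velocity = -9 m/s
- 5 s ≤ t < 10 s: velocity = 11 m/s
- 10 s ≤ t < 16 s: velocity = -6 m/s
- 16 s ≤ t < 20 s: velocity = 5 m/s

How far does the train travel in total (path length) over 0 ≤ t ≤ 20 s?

Total distance travelled is ∫|v| dt — sum the magnitudes of each area piece.
0–5 s: |-9| × 5 = 45 m
5–10 s: |11| × 5 = 55 m
10–16 s: |-6| × 6 = 36 m
16–20 s: |5| × 4 = 20 m
Total distance = 156 m

156 m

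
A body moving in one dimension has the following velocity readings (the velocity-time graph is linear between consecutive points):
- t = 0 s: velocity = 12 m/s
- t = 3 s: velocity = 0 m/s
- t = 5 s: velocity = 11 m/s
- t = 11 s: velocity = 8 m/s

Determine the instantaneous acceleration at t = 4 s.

5.5 m/s²

Acceleration is the slope of the v-t graph on 3–5 s: (11 − 0)/(5 − 3) = 5.5 m/s².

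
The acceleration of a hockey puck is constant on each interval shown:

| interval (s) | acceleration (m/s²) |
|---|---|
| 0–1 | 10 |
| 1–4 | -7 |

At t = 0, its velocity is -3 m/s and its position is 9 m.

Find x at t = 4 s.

0.5 m

On each constant-a segment, Δv = aΔt and Δx = v₀Δt + ½aΔt²; chain segment to segment.
0–1 s: v starts -3 m/s; Δx = -3·1 + ½·10·1² = 2 m; v ends 7 m/s.
1–4 s: v starts 7 m/s; Δx = 7·3 + ½·-7·3² = -10.5 m; v ends -14 m/s.
x(4) = 9 + Σ Δx = 0.5 m.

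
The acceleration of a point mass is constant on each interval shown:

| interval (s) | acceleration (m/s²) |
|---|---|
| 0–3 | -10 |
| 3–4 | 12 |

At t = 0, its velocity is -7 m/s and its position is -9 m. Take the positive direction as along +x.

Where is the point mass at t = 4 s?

On each constant-a segment, Δv = aΔt and Δx = v₀Δt + ½aΔt²; chain segment to segment.
0–3 s: v starts -7 m/s; Δx = -7·3 + ½·-10·3² = -66 m; v ends -37 m/s.
3–4 s: v starts -37 m/s; Δx = -37·1 + ½·12·1² = -31 m; v ends -25 m/s.
x(4) = -9 + Σ Δx = -106 m.

-106 m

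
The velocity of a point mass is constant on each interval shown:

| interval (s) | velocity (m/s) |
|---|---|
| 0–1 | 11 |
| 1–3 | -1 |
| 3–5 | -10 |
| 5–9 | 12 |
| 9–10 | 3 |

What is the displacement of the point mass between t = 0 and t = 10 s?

Displacement is the signed area under the v-t curve.
0–1 s: 11 × 1 = 11 m
1–3 s: -1 × 2 = -2 m
3–5 s: -10 × 2 = -20 m
5–9 s: 12 × 4 = 48 m
9–10 s: 3 × 1 = 3 m
Net displacement = 40 m

40 m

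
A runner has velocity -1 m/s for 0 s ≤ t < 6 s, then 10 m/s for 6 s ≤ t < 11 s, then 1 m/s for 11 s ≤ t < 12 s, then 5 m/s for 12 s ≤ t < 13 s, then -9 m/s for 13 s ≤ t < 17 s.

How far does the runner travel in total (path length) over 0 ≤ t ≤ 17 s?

Total distance travelled is ∫|v| dt — sum the magnitudes of each area piece.
0–6 s: |-1| × 6 = 6 m
6–11 s: |10| × 5 = 50 m
11–12 s: |1| × 1 = 1 m
12–13 s: |5| × 1 = 5 m
13–17 s: |-9| × 4 = 36 m
Total distance = 98 m

98 m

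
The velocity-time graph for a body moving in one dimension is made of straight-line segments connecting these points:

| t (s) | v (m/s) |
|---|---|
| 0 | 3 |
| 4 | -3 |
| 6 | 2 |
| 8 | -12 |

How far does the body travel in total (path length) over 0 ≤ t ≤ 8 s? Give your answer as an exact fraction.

671/35 m

Distance (not displacement) is the total path length: add the absolute areas under v-t.
0–4 s: v = 0 at t = 2 s; triangle areas 3 + 3 = 6 m
4–6 s: v = 0 at t = 5.2 s; triangle areas 1.8 + 0.8 = 2.6 m
6–8 s: v = 0 at t = 44/7 s; triangle areas 2/7 + 72/7 = 74/7 m
Total distance = 671/35 m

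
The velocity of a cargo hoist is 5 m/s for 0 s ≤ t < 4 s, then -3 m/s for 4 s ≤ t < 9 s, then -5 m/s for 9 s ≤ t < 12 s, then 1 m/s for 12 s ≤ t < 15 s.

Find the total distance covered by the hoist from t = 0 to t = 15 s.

53 m

Distance (not displacement) is the total path length: add the absolute areas under v-t.
0–4 s: |5| × 4 = 20 m
4–9 s: |-3| × 5 = 15 m
9–12 s: |-5| × 3 = 15 m
12–15 s: |1| × 3 = 3 m
Total distance = 53 m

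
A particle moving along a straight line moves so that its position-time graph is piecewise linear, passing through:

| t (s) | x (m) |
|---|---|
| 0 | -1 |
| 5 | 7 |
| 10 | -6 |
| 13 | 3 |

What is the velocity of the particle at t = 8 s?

-2.6 m/s

Velocity is the slope of the x-t graph on 5–10 s: (-6 − 7)/(10 − 5) = -2.6 m/s.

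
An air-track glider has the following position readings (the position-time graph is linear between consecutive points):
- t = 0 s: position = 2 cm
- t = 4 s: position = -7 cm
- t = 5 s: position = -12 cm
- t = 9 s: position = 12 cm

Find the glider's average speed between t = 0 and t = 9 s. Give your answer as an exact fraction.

Average speed = (total path length)/(elapsed time); on a piecewise-linear x-t graph the path length is Σ|Δx|.
0–4 s: |Δx| = |-7 − 2| = 9 cm
4–5 s: |Δx| = |-12 − -7| = 5 cm
5–9 s: |Δx| = |12 − -12| = 24 cm
Total path = 38 cm; average speed = 38/9 = 38/9 cm/s.

38/9 cm/s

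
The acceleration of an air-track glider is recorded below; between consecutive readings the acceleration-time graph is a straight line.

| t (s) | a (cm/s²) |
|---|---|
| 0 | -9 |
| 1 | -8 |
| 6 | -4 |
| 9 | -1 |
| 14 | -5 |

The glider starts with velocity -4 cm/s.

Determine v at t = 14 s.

Δv equals the area under the a-t graph; then v = v₀ + Δv.
0–1 s: ½(-9 + -8)(1) = -8.5 cm/s
1–6 s: ½(-8 + -4)(5) = -30 cm/s
6–9 s: ½(-4 + -1)(3) = -7.5 cm/s
9–14 s: ½(-1 + -5)(5) = -15 cm/s
Δv = -61 cm/s, so v(14) = -4 + (-61) = -65 cm/s.

-65 cm/s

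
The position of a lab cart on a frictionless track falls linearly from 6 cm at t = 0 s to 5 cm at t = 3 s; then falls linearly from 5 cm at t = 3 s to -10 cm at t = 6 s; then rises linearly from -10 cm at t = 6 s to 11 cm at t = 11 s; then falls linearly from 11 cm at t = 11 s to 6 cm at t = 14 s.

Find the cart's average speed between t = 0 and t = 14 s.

Average speed = (total path length)/(elapsed time); on a piecewise-linear x-t graph the path length is Σ|Δx|.
0–3 s: |Δx| = |5 − 6| = 1 cm
3–6 s: |Δx| = |-10 − 5| = 15 cm
6–11 s: |Δx| = |11 − -10| = 21 cm
11–14 s: |Δx| = |6 − 11| = 5 cm
Total path = 42 cm; average speed = 42/14 = 3 cm/s.

3 cm/s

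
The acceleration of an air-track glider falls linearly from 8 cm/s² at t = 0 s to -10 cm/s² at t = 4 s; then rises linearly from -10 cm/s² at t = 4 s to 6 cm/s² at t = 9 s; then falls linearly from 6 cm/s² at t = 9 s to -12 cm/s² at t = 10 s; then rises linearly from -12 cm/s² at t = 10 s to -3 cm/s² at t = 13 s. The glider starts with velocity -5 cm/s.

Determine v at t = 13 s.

Δv equals the area under the a-t graph; then v = v₀ + Δv.
0–4 s: ½(8 + -10)(4) = -4 cm/s
4–9 s: ½(-10 + 6)(5) = -10 cm/s
9–10 s: ½(6 + -12)(1) = -3 cm/s
10–13 s: ½(-12 + -3)(3) = -22.5 cm/s
Δv = -39.5 cm/s, so v(13) = -5 + (-39.5) = -44.5 cm/s.

-44.5 cm/s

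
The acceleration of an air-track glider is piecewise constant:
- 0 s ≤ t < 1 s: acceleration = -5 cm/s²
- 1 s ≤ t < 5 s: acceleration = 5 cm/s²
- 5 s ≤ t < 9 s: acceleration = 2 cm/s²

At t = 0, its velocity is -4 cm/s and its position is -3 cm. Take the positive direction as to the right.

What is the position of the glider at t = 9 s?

On each constant-a segment, Δv = aΔt and Δx = v₀Δt + ½aΔt²; chain segment to segment.
0–1 s: v starts -4 cm/s; Δx = -4·1 + ½·-5·1² = -6.5 cm; v ends -9 cm/s.
1–5 s: v starts -9 cm/s; Δx = -9·4 + ½·5·4² = 4 cm; v ends 11 cm/s.
5–9 s: v starts 11 cm/s; Δx = 11·4 + ½·2·4² = 60 cm; v ends 19 cm/s.
x(9) = -3 + Σ Δx = 54.5 cm.

54.5 cm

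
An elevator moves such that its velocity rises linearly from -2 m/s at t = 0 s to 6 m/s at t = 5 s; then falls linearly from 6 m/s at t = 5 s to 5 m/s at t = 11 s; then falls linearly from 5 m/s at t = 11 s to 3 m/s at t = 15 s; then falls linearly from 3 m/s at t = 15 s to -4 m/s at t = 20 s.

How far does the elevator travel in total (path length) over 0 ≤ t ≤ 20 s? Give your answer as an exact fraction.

493/7 m

Distance (not displacement) is the total path length: add the absolute areas under v-t.
0–5 s: v = 0 at t = 1.25 s; triangle areas 1.25 + 11.25 = 12.5 m
5–11 s: |½(6 + 5)(6)| = 33 m
11–15 s: |½(5 + 3)(4)| = 16 m
15–20 s: v = 0 at t = 120/7 s; triangle areas 45/14 + 40/7 = 125/14 m
Total distance = 493/7 m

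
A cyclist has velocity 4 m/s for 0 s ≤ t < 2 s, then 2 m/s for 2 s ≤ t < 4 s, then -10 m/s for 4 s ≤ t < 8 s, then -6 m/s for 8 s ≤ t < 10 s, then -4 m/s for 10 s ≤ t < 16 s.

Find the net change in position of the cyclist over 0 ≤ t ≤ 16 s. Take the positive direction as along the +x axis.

-64 m

Net displacement equals the area under the velocity-time graph (areas below the axis count negative).
0–2 s: 4 × 2 = 8 m
2–4 s: 2 × 2 = 4 m
4–8 s: -10 × 4 = -40 m
8–10 s: -6 × 2 = -12 m
10–16 s: -4 × 6 = -24 m
Net displacement = -64 m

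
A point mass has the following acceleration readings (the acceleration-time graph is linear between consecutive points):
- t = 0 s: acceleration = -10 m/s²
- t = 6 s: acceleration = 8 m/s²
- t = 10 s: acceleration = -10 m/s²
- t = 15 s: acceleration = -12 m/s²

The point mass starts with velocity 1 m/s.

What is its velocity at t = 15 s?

-64 m/s

Δv equals the area under the a-t graph; then v = v₀ + Δv.
0–6 s: ½(-10 + 8)(6) = -6 m/s
6–10 s: ½(8 + -10)(4) = -4 m/s
10–15 s: ½(-10 + -12)(5) = -55 m/s
Δv = -65 m/s, so v(15) = 1 + (-65) = -64 m/s.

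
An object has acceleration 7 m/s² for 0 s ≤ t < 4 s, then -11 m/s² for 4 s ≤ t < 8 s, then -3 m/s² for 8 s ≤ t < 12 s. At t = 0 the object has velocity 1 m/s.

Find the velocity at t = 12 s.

-27 m/s

Δv equals the area under the a-t graph; then v = v₀ + Δv.
0–4 s: 7 × 4 = 28 m/s
4–8 s: -11 × 4 = -44 m/s
8–12 s: -3 × 4 = -12 m/s
Δv = -28 m/s, so v(12) = 1 + (-28) = -27 m/s.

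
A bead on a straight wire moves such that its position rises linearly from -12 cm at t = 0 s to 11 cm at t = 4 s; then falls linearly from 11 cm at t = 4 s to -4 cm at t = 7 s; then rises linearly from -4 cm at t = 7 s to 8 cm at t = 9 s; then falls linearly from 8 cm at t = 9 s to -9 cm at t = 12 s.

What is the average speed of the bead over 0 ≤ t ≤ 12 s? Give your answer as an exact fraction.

67/12 cm/s

Average speed = (total path length)/(elapsed time); on a piecewise-linear x-t graph the path length is Σ|Δx|.
0–4 s: |Δx| = |11 − -12| = 23 cm
4–7 s: |Δx| = |-4 − 11| = 15 cm
7–9 s: |Δx| = |8 − -4| = 12 cm
9–12 s: |Δx| = |-9 − 8| = 17 cm
Total path = 67 cm; average speed = 67/12 = 67/12 cm/s.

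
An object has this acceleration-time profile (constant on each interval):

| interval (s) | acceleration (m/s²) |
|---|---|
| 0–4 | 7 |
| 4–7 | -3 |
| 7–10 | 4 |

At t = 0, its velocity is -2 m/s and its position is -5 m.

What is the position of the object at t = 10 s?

On each constant-a segment, Δv = aΔt and Δx = v₀Δt + ½aΔt²; chain segment to segment.
0–4 s: v starts -2 m/s; Δx = -2·4 + ½·7·4² = 48 m; v ends 26 m/s.
4–7 s: v starts 26 m/s; Δx = 26·3 + ½·-3·3² = 64.5 m; v ends 17 m/s.
7–10 s: v starts 17 m/s; Δx = 17·3 + ½·4·3² = 69 m; v ends 29 m/s.
x(10) = -5 + Σ Δx = 176.5 m.

176.5 m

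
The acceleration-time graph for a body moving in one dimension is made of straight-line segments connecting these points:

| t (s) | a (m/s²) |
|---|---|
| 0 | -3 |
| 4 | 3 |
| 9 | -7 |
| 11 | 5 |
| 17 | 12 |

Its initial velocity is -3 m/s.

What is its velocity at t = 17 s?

36 m/s

Δv equals the area under the a-t graph; then v = v₀ + Δv.
0–4 s: ½(-3 + 3)(4) = 0 m/s
4–9 s: ½(3 + -7)(5) = -10 m/s
9–11 s: ½(-7 + 5)(2) = -2 m/s
11–17 s: ½(5 + 12)(6) = 51 m/s
Δv = 39 m/s, so v(17) = -3 + (39) = 36 m/s.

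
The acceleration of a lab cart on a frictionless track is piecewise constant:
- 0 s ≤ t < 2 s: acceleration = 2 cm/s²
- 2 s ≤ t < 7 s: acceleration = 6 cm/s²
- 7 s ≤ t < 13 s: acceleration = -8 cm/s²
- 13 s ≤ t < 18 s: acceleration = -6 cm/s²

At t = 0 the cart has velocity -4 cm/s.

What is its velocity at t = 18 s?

Δv equals the area under the a-t graph; then v = v₀ + Δv.
0–2 s: 2 × 2 = 4 cm/s
2–7 s: 6 × 5 = 30 cm/s
7–13 s: -8 × 6 = -48 cm/s
13–18 s: -6 × 5 = -30 cm/s
Δv = -44 cm/s, so v(18) = -4 + (-44) = -48 cm/s.

-48 cm/s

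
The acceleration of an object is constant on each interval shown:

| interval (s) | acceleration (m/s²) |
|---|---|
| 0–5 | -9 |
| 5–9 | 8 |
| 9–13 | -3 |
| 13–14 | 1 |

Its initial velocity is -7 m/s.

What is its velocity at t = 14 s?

Δv equals the area under the a-t graph; then v = v₀ + Δv.
0–5 s: -9 × 5 = -45 m/s
5–9 s: 8 × 4 = 32 m/s
9–13 s: -3 × 4 = -12 m/s
13–14 s: 1 × 1 = 1 m/s
Δv = -24 m/s, so v(14) = -7 + (-24) = -31 m/s.

-31 m/s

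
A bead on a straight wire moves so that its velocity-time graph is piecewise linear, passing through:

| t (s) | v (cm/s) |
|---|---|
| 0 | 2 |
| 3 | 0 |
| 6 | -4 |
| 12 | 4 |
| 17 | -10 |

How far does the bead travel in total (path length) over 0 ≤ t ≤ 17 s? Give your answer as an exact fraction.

Total distance travelled is ∫|v| dt — sum the magnitudes of each area piece.
0–3 s: |½(2 + 0)(3)| = 3 cm
3–6 s: |½(0 + -4)(3)| = 6 cm
6–12 s: v = 0 at t = 9 s; triangle areas 6 + 6 = 12 cm
12–17 s: v = 0 at t = 94/7 s; triangle areas 20/7 + 125/7 = 145/7 cm
Total distance = 292/7 cm

292/7 cm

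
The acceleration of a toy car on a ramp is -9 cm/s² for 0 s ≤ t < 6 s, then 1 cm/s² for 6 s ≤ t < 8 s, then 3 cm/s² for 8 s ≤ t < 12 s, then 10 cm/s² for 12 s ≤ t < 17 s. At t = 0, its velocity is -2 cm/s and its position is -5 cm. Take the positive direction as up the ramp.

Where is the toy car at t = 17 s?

On each constant-a segment, Δv = aΔt and Δx = v₀Δt + ½aΔt²; chain segment to segment.
0–6 s: v starts -2 cm/s; Δx = -2·6 + ½·-9·6² = -174 cm; v ends -56 cm/s.
6–8 s: v starts -56 cm/s; Δx = -56·2 + ½·1·2² = -110 cm; v ends -54 cm/s.
8–12 s: v starts -54 cm/s; Δx = -54·4 + ½·3·4² = -192 cm; v ends -42 cm/s.
12–17 s: v starts -42 cm/s; Δx = -42·5 + ½·10·5² = -85 cm; v ends 8 cm/s.
x(17) = -5 + Σ Δx = -566 cm.

-566 cm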